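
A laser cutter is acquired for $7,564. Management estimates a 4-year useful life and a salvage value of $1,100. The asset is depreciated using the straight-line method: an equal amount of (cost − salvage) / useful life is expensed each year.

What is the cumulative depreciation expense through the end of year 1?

$1,616

Depreciable base = $7,564 − $1,100 = $6,464.
Annual expense = $6,464 / 4 = $1,616.
End of year 1: book value $5,948.
Accumulated through year 1 = $7,564 − $5,948 = $1,616.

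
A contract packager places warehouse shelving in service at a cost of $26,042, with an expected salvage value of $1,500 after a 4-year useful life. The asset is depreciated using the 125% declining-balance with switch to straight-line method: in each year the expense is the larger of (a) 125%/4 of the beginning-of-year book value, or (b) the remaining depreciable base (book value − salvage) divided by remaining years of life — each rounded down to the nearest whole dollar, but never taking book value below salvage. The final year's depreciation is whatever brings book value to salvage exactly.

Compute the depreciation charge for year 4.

Depreciable base = $26,042 − $1,500 = $24,542.
Year 1: DB = ⌊$26,042 × 125%/4⌋ = $8,138; SL = ⌊$24,542/4⌋ = $6,135 → take DB $8,138. Book value $17,904.
Year 2: DB = ⌊$17,904 × 125%/4⌋ = $5,595; SL = ⌊$16,404/3⌋ = $5,468 → take DB $5,595. Book value $12,309.
Year 3: DB = ⌊$12,309 × 125%/4⌋ = $3,846; SL = ⌊$10,809/2⌋ = $5,404 → take SL $5,404. Book value $6,905.
Year 4 (final): $6,905 − $1,500 = $5,405. Book value $1,500.

$5,405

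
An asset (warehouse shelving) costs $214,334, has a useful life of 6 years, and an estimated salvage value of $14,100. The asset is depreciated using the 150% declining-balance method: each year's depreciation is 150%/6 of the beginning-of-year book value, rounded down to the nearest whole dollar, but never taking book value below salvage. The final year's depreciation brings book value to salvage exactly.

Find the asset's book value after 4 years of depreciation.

$67,818

Depreciable base = $214,334 − $14,100 = $200,234.
Year 1: ⌊$214,334 × 150%/6⌋ = $53,583. Book value $160,751.
Year 2: ⌊$160,751 × 150%/6⌋ = $40,187. Book value $120,564.
Year 3: ⌊$120,564 × 150%/6⌋ = $30,141. Book value $90,423.
Year 4: ⌊$90,423 × 150%/6⌋ = $22,605. Book value $67,818.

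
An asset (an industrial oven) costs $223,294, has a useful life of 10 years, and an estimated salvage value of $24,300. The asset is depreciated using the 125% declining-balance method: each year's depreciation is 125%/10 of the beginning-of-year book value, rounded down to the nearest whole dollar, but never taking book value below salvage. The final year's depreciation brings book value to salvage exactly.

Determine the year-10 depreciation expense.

$42,837

Depreciable base = $223,294 − $24,300 = $198,994.
Year 1: ⌊$223,294 × 125%/10⌋ = $27,911. Book value $195,383.
Year 2: ⌊$195,383 × 125%/10⌋ = $24,422. Book value $170,961.
Year 3: ⌊$170,961 × 125%/10⌋ = $21,370. Book value $149,591.
Year 4: ⌊$149,591 × 125%/10⌋ = $18,698. Book value $130,893.
Year 5: ⌊$130,893 × 125%/10⌋ = $16,361. Book value $114,532.
Year 6: ⌊$114,532 × 125%/10⌋ = $14,316. Book value $100,216.
Year 7: ⌊$100,216 × 125%/10⌋ = $12,527. Book value $87,689.
Year 8: ⌊$87,689 × 125%/10⌋ = $10,961. Book value $76,728.
Year 9: ⌊$76,728 × 125%/10⌋ = $9,591. Book value $67,137.
Year 10 (final): $67,137 − $24,300 = $42,837. Book value $24,300.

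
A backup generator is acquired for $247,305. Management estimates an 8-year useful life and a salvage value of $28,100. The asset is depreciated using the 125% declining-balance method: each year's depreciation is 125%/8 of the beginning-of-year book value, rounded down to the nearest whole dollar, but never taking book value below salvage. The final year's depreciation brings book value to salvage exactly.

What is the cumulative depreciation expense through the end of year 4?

Depreciable base = $247,305 − $28,100 = $219,205.
Year 1: ⌊$247,305 × 125%/8⌋ = $38,641. Book value $208,664.
Year 2: ⌊$208,664 × 125%/8⌋ = $32,603. Book value $176,061.
Year 3: ⌊$176,061 × 125%/8⌋ = $27,509. Book value $148,552.
Year 4: ⌊$148,552 × 125%/8⌋ = $23,211. Book value $125,341.
Accumulated through year 4 = $247,305 − $125,341 = $121,964.

$121,964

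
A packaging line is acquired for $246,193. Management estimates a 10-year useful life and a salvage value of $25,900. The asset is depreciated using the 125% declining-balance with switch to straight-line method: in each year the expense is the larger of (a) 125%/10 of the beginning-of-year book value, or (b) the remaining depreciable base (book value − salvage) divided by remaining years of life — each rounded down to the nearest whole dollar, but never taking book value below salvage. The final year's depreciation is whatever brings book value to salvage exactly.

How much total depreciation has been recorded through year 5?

$121,613

Depreciable base = $246,193 − $25,900 = $220,293.
Year 1: DB = ⌊$246,193 × 125%/10⌋ = $30,774; SL = ⌊$220,293/10⌋ = $22,029 → take DB $30,774. Book value $215,419.
Year 2: DB = ⌊$215,419 × 125%/10⌋ = $26,927; SL = ⌊$189,519/9⌋ = $21,057 → take DB $26,927. Book value $188,492.
Year 3: DB = ⌊$188,492 × 125%/10⌋ = $23,561; SL = ⌊$162,592/8⌋ = $20,324 → take DB $23,561. Book value $164,931.
Year 4: DB = ⌊$164,931 × 125%/10⌋ = $20,616; SL = ⌊$139,031/7⌋ = $19,861 → take DB $20,616. Book value $144,315.
Year 5: DB = ⌊$144,315 × 125%/10⌋ = $18,039; SL = ⌊$118,415/6⌋ = $19,735 → take SL $19,735. Book value $124,580.
Accumulated through year 5 = $246,193 − $124,580 = $121,613.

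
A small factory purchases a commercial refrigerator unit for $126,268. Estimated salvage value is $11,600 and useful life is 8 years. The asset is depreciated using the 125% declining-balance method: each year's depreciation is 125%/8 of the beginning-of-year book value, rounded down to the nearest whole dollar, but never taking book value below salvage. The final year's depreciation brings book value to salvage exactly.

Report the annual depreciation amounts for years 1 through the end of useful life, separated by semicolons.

$19,729; $16,646; $14,045; $11,851; $9,999; $8,437; $7,118; $26,843

Depreciable base = $126,268 − $11,600 = $114,668.
Year 1: ⌊$126,268 × 125%/8⌋ = $19,729. Book value $106,539.
Year 2: ⌊$106,539 × 125%/8⌋ = $16,646. Book value $89,893.
Year 3: ⌊$89,893 × 125%/8⌋ = $14,045. Book value $75,848.
Year 4: ⌊$75,848 × 125%/8⌋ = $11,851. Book value $63,997.
Year 5: ⌊$63,997 × 125%/8⌋ = $9,999. Book value $53,998.
Year 6: ⌊$53,998 × 125%/8⌋ = $8,437. Book value $45,561.
Year 7: ⌊$45,561 × 125%/8⌋ = $7,118. Book value $38,443.
Year 8 (final): $38,443 − $11,600 = $26,843. Book value $11,600.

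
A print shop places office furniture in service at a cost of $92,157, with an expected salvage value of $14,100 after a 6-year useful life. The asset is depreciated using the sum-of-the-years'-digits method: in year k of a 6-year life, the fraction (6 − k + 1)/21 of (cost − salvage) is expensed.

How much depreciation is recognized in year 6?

$3,717

Depreciable base = $92,157 − $14,100 = $78,057.
Sum of the years' digits = 6+5+4+3+2+1 = 21.
Year 1: $78,057 × 6/21 = $22,302. Book value $69,855.
Year 2: $78,057 × 5/21 = $18,585. Book value $51,270.
Year 3: $78,057 × 4/21 = $14,868. Book value $36,402.
Year 4: $78,057 × 3/21 = $11,151. Book value $25,251.
Year 5: $78,057 × 2/21 = $7,434. Book value $17,817.
Year 6: $78,057 × 1/21 = $3,717. Book value $14,100.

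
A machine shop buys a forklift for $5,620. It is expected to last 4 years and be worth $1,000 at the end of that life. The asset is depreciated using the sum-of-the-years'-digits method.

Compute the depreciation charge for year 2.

Depreciable base = $5,620 − $1,000 = $4,620.
Sum of the years' digits = 4+3+2+1 = 10.
Year 1: $4,620 × 4/10 = $1,848. Book value $3,772.
Year 2: $4,620 × 3/10 = $1,386. Book value $2,386.

$1,386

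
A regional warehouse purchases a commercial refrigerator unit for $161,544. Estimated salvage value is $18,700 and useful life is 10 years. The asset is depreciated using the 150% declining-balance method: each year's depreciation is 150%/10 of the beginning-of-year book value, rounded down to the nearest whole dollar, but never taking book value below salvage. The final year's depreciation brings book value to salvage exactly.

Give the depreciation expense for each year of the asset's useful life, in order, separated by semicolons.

$24,231; $20,596; $17,507; $14,881; $12,649; $10,752; $9,139; $7,768; $6,603; $18,718

Depreciable base = $161,544 − $18,700 = $142,844.
Year 1: ⌊$161,544 × 150%/10⌋ = $24,231. Book value $137,313.
Year 2: ⌊$137,313 × 150%/10⌋ = $20,596. Book value $116,717.
Year 3: ⌊$116,717 × 150%/10⌋ = $17,507. Book value $99,210.
Year 4: ⌊$99,210 × 150%/10⌋ = $14,881. Book value $84,329.
Year 5: ⌊$84,329 × 150%/10⌋ = $12,649. Book value $71,680.
Year 6: ⌊$71,680 × 150%/10⌋ = $10,752. Book value $60,928.
Year 7: ⌊$60,928 × 150%/10⌋ = $9,139. Book value $51,789.
Year 8: ⌊$51,789 × 150%/10⌋ = $7,768. Book value $44,021.
Year 9: ⌊$44,021 × 150%/10⌋ = $6,603. Book value $37,418.
Year 10 (final): $37,418 − $18,700 = $18,718. Book value $18,700.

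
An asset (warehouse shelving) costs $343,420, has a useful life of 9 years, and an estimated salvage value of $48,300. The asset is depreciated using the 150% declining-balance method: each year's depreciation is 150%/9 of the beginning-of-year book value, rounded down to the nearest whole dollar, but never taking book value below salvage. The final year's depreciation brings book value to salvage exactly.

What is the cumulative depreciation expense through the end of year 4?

Depreciable base = $343,420 − $48,300 = $295,120.
Year 1: ⌊$343,420 × 150%/9⌋ = $57,236. Book value $286,184.
Year 2: ⌊$286,184 × 150%/9⌋ = $47,697. Book value $238,487.
Year 3: ⌊$238,487 × 150%/9⌋ = $39,747. Book value $198,740.
Year 4: ⌊$198,740 × 150%/9⌋ = $33,123. Book value $165,617.
Accumulated through year 4 = $343,420 − $165,617 = $177,803.

$177,803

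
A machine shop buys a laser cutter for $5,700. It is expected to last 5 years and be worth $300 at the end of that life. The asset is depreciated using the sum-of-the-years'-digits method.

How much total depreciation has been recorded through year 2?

$3,240

Depreciable base = $5,700 − $300 = $5,400.
Sum of the years' digits = 5+4+3+2+1 = 15.
Year 1: $5,400 × 5/15 = $1,800. Book value $3,900.
Year 2: $5,400 × 4/15 = $1,440. Book value $2,460.
Accumulated through year 2 = $5,700 − $2,460 = $3,240.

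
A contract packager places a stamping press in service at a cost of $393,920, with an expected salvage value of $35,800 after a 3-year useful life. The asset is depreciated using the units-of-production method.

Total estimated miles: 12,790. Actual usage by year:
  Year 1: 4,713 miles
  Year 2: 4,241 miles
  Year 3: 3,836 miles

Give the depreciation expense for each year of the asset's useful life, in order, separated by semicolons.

$131,964; $118,748; $107,408

Depreciable base = $393,920 − $35,800 = $358,120.
Rate = $358,120 / 12,790 miles = $28 per mile.
Year 1: 4,713 × $28 = $131,964. Book value $261,956.
Year 2: 4,241 × $28 = $118,748. Book value $143,208.
Year 3: 3,836 × $28 = $107,408. Book value $35,800.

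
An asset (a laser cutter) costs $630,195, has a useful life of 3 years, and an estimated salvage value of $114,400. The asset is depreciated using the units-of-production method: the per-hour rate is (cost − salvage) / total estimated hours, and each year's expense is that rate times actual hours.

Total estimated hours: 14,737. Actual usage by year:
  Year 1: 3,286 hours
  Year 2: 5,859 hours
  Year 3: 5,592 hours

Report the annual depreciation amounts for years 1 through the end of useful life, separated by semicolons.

Depreciable base = $630,195 − $114,400 = $515,795.
Rate = $515,795 / 14,737 hours = $35 per hour.
Year 1: 3,286 × $35 = $115,010. Book value $515,185.
Year 2: 5,859 × $35 = $205,065. Book value $310,120.
Year 3: 5,592 × $35 = $195,720. Book value $114,400.

$115,010; $205,065; $195,720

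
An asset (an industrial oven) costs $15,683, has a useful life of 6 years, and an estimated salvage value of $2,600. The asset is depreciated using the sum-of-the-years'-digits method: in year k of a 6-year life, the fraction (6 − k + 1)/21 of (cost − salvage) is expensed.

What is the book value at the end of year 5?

$3,223

Depreciable base = $15,683 − $2,600 = $13,083.
Sum of the years' digits = 6+5+4+3+2+1 = 21.
Year 1: $13,083 × 6/21 = $3,738. Book value $11,945.
Year 2: $13,083 × 5/21 = $3,115. Book value $8,830.
Year 3: $13,083 × 4/21 = $2,492. Book value $6,338.
Year 4: $13,083 × 3/21 = $1,869. Book value $4,469.
Year 5: $13,083 × 2/21 = $1,246. Book value $3,223.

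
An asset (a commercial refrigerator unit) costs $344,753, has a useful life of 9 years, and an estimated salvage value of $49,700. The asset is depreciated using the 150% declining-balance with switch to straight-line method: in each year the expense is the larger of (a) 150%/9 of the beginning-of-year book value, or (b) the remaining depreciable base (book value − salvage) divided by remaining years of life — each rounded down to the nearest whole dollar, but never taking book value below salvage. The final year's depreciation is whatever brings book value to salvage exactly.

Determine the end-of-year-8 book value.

$71,620

Depreciable base = $344,753 − $49,700 = $295,053.
Year 1: DB = ⌊$344,753 × 150%/9⌋ = $57,458; SL = ⌊$295,053/9⌋ = $32,783 → take DB $57,458. Book value $287,295.
Year 2: DB = ⌊$287,295 × 150%/9⌋ = $47,882; SL = ⌊$237,595/8⌋ = $29,699 → take DB $47,882. Book value $239,413.
Year 3: DB = ⌊$239,413 × 150%/9⌋ = $39,902; SL = ⌊$189,713/7⌋ = $27,101 → take DB $39,902. Book value $199,511.
Year 4: DB = ⌊$199,511 × 150%/9⌋ = $33,251; SL = ⌊$149,811/6⌋ = $24,968 → take DB $33,251. Book value $166,260.
Year 5: DB = ⌊$166,260 × 150%/9⌋ = $27,710; SL = ⌊$116,560/5⌋ = $23,312 → take DB $27,710. Book value $138,550.
Year 6: DB = ⌊$138,550 × 150%/9⌋ = $23,091; SL = ⌊$88,850/4⌋ = $22,212 → take DB $23,091. Book value $115,459.
Year 7: DB = ⌊$115,459 × 150%/9⌋ = $19,243; SL = ⌊$65,759/3⌋ = $21,919 → take SL $21,919. Book value $93,540.
Year 8: DB = ⌊$93,540 × 150%/9⌋ = $15,590; SL = ⌊$43,840/2⌋ = $21,920 → take SL $21,920. Book value $71,620.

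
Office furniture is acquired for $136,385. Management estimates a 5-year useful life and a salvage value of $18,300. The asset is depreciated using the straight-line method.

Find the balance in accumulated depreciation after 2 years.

Depreciable base = $136,385 − $18,300 = $118,085.
Annual expense = $118,085 / 5 = $23,617.
End of year 1: book value $112,768.
End of year 2: book value $89,151.
Accumulated through year 2 = $136,385 − $89,151 = $47,234.

$47,234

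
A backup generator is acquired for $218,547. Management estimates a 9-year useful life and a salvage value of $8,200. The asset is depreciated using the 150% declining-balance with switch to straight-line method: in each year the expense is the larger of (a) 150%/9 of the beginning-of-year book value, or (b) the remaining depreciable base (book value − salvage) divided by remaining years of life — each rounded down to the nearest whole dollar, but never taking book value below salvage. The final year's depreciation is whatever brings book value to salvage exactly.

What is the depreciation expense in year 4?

$21,079

Depreciable base = $218,547 − $8,200 = $210,347.
Year 1: DB = ⌊$218,547 × 150%/9⌋ = $36,424; SL = ⌊$210,347/9⌋ = $23,371 → take DB $36,424. Book value $182,123.
Year 2: DB = ⌊$182,123 × 150%/9⌋ = $30,353; SL = ⌊$173,923/8⌋ = $21,740 → take DB $30,353. Book value $151,770.
Year 3: DB = ⌊$151,770 × 150%/9⌋ = $25,295; SL = ⌊$143,570/7⌋ = $20,510 → take DB $25,295. Book value $126,475.
Year 4: DB = ⌊$126,475 × 150%/9⌋ = $21,079; SL = ⌊$118,275/6⌋ = $19,712 → take DB $21,079. Book value $105,396.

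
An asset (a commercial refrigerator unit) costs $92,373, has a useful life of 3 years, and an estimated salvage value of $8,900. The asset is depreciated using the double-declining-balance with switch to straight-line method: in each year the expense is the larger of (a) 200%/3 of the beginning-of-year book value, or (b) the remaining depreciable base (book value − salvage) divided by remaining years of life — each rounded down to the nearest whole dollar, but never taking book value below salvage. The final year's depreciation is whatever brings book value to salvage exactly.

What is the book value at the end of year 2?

$10,264

Depreciable base = $92,373 − $8,900 = $83,473.
Year 1: DB = ⌊$92,373 × 200%/3⌋ = $61,582; SL = ⌊$83,473/3⌋ = $27,824 → take DB $61,582. Book value $30,791.
Year 2: DB = ⌊$30,791 × 200%/3⌋ = $20,527; SL = ⌊$21,891/2⌋ = $10,945 → take DB $20,527. Book value $10,264.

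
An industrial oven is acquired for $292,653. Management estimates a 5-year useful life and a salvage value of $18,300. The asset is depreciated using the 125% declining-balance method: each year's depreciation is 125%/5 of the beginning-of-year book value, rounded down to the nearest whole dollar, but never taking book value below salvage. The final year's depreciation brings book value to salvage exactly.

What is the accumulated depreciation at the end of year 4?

Depreciable base = $292,653 − $18,300 = $274,353.
Year 1: ⌊$292,653 × 125%/5⌋ = $73,163. Book value $219,490.
Year 2: ⌊$219,490 × 125%/5⌋ = $54,872. Book value $164,618.
Year 3: ⌊$164,618 × 125%/5⌋ = $41,154. Book value $123,464.
Year 4: ⌊$123,464 × 125%/5⌋ = $30,866. Book value $92,598.
Accumulated through year 4 = $292,653 − $92,598 = $200,055.

$200,055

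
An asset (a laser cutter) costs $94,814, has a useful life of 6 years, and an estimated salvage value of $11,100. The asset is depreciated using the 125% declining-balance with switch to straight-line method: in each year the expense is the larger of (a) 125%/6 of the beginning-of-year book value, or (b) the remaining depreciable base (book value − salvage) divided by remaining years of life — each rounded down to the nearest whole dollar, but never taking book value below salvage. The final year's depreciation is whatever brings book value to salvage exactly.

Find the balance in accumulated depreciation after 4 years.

$59,750

Depreciable base = $94,814 − $11,100 = $83,714.
Year 1: DB = ⌊$94,814 × 125%/6⌋ = $19,752; SL = ⌊$83,714/6⌋ = $13,952 → take DB $19,752. Book value $75,062.
Year 2: DB = ⌊$75,062 × 125%/6⌋ = $15,637; SL = ⌊$63,962/5⌋ = $12,792 → take DB $15,637. Book value $59,425.
Year 3: DB = ⌊$59,425 × 125%/6⌋ = $12,380; SL = ⌊$48,325/4⌋ = $12,081 → take DB $12,380. Book value $47,045.
Year 4: DB = ⌊$47,045 × 125%/6⌋ = $9,801; SL = ⌊$35,945/3⌋ = $11,981 → take SL $11,981. Book value $35,064.
Accumulated through year 4 = $94,814 − $35,064 = $59,750.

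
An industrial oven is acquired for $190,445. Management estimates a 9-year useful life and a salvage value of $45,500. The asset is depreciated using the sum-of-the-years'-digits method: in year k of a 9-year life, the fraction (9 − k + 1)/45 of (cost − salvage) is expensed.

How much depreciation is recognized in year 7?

Depreciable base = $190,445 − $45,500 = $144,945.
Sum of the years' digits = 9+8+7+6+5+4+3+2+1 = 45.
Year 1: $144,945 × 9/45 = $28,989. Book value $161,456.
Year 2: $144,945 × 8/45 = $25,768. Book value $135,688.
Year 3: $144,945 × 7/45 = $22,547. Book value $113,141.
Year 4: $144,945 × 6/45 = $19,326. Book value $93,815.
Year 5: $144,945 × 5/45 = $16,105. Book value $77,710.
Year 6: $144,945 × 4/45 = $12,884. Book value $64,826.
Year 7: $144,945 × 3/45 = $9,663. Book value $55,163.

$9,663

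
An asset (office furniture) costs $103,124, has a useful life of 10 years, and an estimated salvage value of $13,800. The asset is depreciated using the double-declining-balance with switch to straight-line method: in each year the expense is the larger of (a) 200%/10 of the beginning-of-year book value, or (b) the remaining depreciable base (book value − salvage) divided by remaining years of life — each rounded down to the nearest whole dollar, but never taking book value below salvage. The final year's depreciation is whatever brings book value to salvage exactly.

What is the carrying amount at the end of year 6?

$27,034

Depreciable base = $103,124 − $13,800 = $89,324.
Year 1: DB = ⌊$103,124 × 200%/10⌋ = $20,624; SL = ⌊$89,324/10⌋ = $8,932 → take DB $20,624. Book value $82,500.
Year 2: DB = ⌊$82,500 × 200%/10⌋ = $16,500; SL = ⌊$68,700/9⌋ = $7,633 → take DB $16,500. Book value $66,000.
Year 3: DB = ⌊$66,000 × 200%/10⌋ = $13,200; SL = ⌊$52,200/8⌋ = $6,525 → take DB $13,200. Book value $52,800.
Year 4: DB = ⌊$52,800 × 200%/10⌋ = $10,560; SL = ⌊$39,000/7⌋ = $5,571 → take DB $10,560. Book value $42,240.
Year 5: DB = ⌊$42,240 × 200%/10⌋ = $8,448; SL = ⌊$28,440/6⌋ = $4,740 → take DB $8,448. Book value $33,792.
Year 6: DB = ⌊$33,792 × 200%/10⌋ = $6,758; SL = ⌊$19,992/5⌋ = $3,998 → take DB $6,758. Book value $27,034.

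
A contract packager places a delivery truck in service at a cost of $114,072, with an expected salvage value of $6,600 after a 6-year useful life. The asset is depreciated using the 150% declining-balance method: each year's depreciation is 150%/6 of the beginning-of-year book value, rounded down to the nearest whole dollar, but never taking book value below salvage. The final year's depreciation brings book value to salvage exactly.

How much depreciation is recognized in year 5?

$9,023

Depreciable base = $114,072 − $6,600 = $107,472.
Year 1: ⌊$114,072 × 150%/6⌋ = $28,518. Book value $85,554.
Year 2: ⌊$85,554 × 150%/6⌋ = $21,388. Book value $64,166.
Year 3: ⌊$64,166 × 150%/6⌋ = $16,041. Book value $48,125.
Year 4: ⌊$48,125 × 150%/6⌋ = $12,031. Book value $36,094.
Year 5: ⌊$36,094 × 150%/6⌋ = $9,023. Book value $27,071.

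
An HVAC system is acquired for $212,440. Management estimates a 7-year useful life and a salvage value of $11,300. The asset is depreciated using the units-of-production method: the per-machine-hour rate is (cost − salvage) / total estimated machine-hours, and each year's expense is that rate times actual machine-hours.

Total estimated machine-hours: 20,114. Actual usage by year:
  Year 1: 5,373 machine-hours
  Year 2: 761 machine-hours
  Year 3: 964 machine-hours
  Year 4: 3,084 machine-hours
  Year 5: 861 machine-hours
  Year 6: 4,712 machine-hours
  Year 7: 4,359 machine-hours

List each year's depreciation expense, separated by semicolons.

Depreciable base = $212,440 − $11,300 = $201,140.
Rate = $201,140 / 20,114 machine-hours = $10 per machine-hour.
Year 1: 5,373 × $10 = $53,730. Book value $158,710.
Year 2: 761 × $10 = $7,610. Book value $151,100.
Year 3: 964 × $10 = $9,640. Book value $141,460.
Year 4: 3,084 × $10 = $30,840. Book value $110,620.
Year 5: 861 × $10 = $8,610. Book value $102,010.
Year 6: 4,712 × $10 = $47,120. Book value $54,890.
Year 7: 4,359 × $10 = $43,590. Book value $11,300.

$53,730; $7,610; $9,640; $30,840; $8,610; $47,120; $43,590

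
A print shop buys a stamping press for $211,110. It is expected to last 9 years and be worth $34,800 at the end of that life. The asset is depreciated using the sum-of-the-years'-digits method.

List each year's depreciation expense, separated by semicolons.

Depreciable base = $211,110 − $34,800 = $176,310.
Sum of the years' digits = 9+8+7+6+5+4+3+2+1 = 45.
Year 1: $176,310 × 9/45 = $35,262. Book value $175,848.
Year 2: $176,310 × 8/45 = $31,344. Book value $144,504.
Year 3: $176,310 × 7/45 = $27,426. Book value $117,078.
Year 4: $176,310 × 6/45 = $23,508. Book value $93,570.
Year 5: $176,310 × 5/45 = $19,590. Book value $73,980.
Year 6: $176,310 × 4/45 = $15,672. Book value $58,308.
Year 7: $176,310 × 3/45 = $11,754. Book value $46,554.
Year 8: $176,310 × 2/45 = $7,836. Book value $38,718.
Year 9: $176,310 × 1/45 = $3,918. Book value $34,800.

$35,262; $31,344; $27,426; $23,508; $19,590; $15,672; $11,754; $7,836; $3,918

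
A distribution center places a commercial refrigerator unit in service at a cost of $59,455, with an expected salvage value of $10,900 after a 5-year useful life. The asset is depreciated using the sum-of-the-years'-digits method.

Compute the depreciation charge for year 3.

$9,711

Depreciable base = $59,455 − $10,900 = $48,555.
Sum of the years' digits = 5+4+3+2+1 = 15.
Year 1: $48,555 × 5/15 = $16,185. Book value $43,270.
Year 2: $48,555 × 4/15 = $12,948. Book value $30,322.
Year 3: $48,555 × 3/15 = $9,711. Book value $20,611.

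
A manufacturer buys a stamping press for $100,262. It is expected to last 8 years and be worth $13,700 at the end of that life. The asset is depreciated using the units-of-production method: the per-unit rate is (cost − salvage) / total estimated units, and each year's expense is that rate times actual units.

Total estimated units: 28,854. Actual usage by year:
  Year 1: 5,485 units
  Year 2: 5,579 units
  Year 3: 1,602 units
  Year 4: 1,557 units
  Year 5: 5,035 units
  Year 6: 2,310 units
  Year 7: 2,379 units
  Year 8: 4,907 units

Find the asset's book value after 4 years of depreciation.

$57,593

Depreciable base = $100,262 − $13,700 = $86,562.
Rate = $86,562 / 28,854 units = $3 per unit.
Year 1: 5,485 × $3 = $16,455. Book value $83,807.
Year 2: 5,579 × $3 = $16,737. Book value $67,070.
Year 3: 1,602 × $3 = $4,806. Book value $62,264.
Year 4: 1,557 × $3 = $4,671. Book value $57,593.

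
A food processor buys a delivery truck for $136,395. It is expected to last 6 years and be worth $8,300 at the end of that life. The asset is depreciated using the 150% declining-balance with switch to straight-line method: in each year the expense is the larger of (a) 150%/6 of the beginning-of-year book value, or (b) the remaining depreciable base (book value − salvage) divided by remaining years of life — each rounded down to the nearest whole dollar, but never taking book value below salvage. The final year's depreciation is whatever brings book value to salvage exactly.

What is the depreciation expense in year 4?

$16,414

Depreciable base = $136,395 − $8,300 = $128,095.
Year 1: DB = ⌊$136,395 × 150%/6⌋ = $34,098; SL = ⌊$128,095/6⌋ = $21,349 → take DB $34,098. Book value $102,297.
Year 2: DB = ⌊$102,297 × 150%/6⌋ = $25,574; SL = ⌊$93,997/5⌋ = $18,799 → take DB $25,574. Book value $76,723.
Year 3: DB = ⌊$76,723 × 150%/6⌋ = $19,180; SL = ⌊$68,423/4⌋ = $17,105 → take DB $19,180. Book value $57,543.
Year 4: DB = ⌊$57,543 × 150%/6⌋ = $14,385; SL = ⌊$49,243/3⌋ = $16,414 → take SL $16,414. Book value $41,129.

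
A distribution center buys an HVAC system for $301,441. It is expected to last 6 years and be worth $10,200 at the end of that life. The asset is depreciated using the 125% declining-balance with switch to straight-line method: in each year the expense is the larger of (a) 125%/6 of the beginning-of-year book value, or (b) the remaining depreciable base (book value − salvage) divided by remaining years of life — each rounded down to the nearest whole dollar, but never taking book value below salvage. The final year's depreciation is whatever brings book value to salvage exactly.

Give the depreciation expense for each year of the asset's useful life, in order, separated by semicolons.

Depreciable base = $301,441 − $10,200 = $291,241.
Year 1: DB = ⌊$301,441 × 125%/6⌋ = $62,800; SL = ⌊$291,241/6⌋ = $48,540 → take DB $62,800. Book value $238,641.
Year 2: DB = ⌊$238,641 × 125%/6⌋ = $49,716; SL = ⌊$228,441/5⌋ = $45,688 → take DB $49,716. Book value $188,925.
Year 3: DB = ⌊$188,925 × 125%/6⌋ = $39,359; SL = ⌊$178,725/4⌋ = $44,681 → take SL $44,681. Book value $144,244.
Year 4: DB = ⌊$144,244 × 125%/6⌋ = $30,050; SL = ⌊$134,044/3⌋ = $44,681 → take SL $44,681. Book value $99,563.
Year 5: DB = ⌊$99,563 × 125%/6⌋ = $20,742; SL = ⌊$89,363/2⌋ = $44,681 → take SL $44,681. Book value $54,882.
Year 6 (final): $54,882 − $10,200 = $44,682. Book value $10,200.

$62,800; $49,716; $44,681; $44,681; $44,681; $44,682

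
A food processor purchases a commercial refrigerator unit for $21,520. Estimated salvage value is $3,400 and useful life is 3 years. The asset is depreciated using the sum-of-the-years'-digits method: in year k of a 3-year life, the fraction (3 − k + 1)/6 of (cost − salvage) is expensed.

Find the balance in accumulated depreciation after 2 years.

$15,100

Depreciable base = $21,520 − $3,400 = $18,120.
Sum of the years' digits = 3+2+1 = 6.
Year 1: $18,120 × 3/6 = $9,060. Book value $12,460.
Year 2: $18,120 × 2/6 = $6,040. Book value $6,420.
Accumulated through year 2 = $21,520 − $6,420 = $15,100.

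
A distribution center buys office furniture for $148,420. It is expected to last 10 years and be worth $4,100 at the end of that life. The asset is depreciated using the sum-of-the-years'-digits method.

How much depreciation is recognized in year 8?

$7,872

Depreciable base = $148,420 − $4,100 = $144,320.
Sum of the years' digits = 10+9+8+7+6+5+4+3+2+1 = 55.
Year 1: $144,320 × 10/55 = $26,240. Book value $122,180.
Year 2: $144,320 × 9/55 = $23,616. Book value $98,564.
Year 3: $144,320 × 8/55 = $20,992. Book value $77,572.
Year 4: $144,320 × 7/55 = $18,368. Book value $59,204.
Year 5: $144,320 × 6/55 = $15,744. Book value $43,460.
Year 6: $144,320 × 5/55 = $13,120. Book value $30,340.
Year 7: $144,320 × 4/55 = $10,496. Book value $19,844.
Year 8: $144,320 × 3/55 = $7,872. Book value $11,972.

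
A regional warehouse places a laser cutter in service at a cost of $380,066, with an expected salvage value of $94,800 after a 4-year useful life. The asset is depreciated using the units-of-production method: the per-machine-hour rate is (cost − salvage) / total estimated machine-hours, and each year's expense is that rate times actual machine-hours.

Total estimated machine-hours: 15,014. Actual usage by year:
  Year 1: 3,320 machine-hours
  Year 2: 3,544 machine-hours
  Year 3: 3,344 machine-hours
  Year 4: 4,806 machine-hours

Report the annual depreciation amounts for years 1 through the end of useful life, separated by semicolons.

Depreciable base = $380,066 − $94,800 = $285,266.
Rate = $285,266 / 15,014 machine-hours = $19 per machine-hour.
Year 1: 3,320 × $19 = $63,080. Book value $316,986.
Year 2: 3,544 × $19 = $67,336. Book value $249,650.
Year 3: 3,344 × $19 = $63,536. Book value $186,114.
Year 4: 4,806 × $19 = $91,314. Book value $94,800.

$63,080; $67,336; $63,536; $91,314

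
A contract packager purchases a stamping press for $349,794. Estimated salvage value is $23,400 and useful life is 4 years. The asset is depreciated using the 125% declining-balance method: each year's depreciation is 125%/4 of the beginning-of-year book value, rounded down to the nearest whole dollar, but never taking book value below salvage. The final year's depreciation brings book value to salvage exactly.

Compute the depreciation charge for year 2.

$75,151

Depreciable base = $349,794 − $23,400 = $326,394.
Year 1: ⌊$349,794 × 125%/4⌋ = $109,310. Book value $240,484.
Year 2: ⌊$240,484 × 125%/4⌋ = $75,151. Book value $165,333.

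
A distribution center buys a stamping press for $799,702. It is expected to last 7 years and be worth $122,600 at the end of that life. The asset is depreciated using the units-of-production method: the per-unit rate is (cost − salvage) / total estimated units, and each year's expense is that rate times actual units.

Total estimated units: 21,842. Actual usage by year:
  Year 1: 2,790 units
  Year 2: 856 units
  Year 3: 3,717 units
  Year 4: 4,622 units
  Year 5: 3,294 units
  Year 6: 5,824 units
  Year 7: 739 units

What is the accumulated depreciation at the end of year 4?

$371,535

Depreciable base = $799,702 − $122,600 = $677,102.
Rate = $677,102 / 21,842 units = $31 per unit.
Year 1: 2,790 × $31 = $86,490. Book value $713,212.
Year 2: 856 × $31 = $26,536. Book value $686,676.
Year 3: 3,717 × $31 = $115,227. Book value $571,449.
Year 4: 4,622 × $31 = $143,282. Book value $428,167.
Accumulated through year 4 = $799,702 − $428,167 = $371,535.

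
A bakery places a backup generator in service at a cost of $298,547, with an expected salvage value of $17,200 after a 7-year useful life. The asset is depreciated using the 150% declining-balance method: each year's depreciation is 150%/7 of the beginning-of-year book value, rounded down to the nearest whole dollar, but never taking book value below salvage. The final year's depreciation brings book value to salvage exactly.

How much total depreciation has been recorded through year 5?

$209,146

Depreciable base = $298,547 − $17,200 = $281,347.
Year 1: ⌊$298,547 × 150%/7⌋ = $63,974. Book value $234,573.
Year 2: ⌊$234,573 × 150%/7⌋ = $50,265. Book value $184,308.
Year 3: ⌊$184,308 × 150%/7⌋ = $39,494. Book value $144,814.
Year 4: ⌊$144,814 × 150%/7⌋ = $31,031. Book value $113,783.
Year 5: ⌊$113,783 × 150%/7⌋ = $24,382. Book value $89,401.
Accumulated through year 5 = $298,547 − $89,401 = $209,146.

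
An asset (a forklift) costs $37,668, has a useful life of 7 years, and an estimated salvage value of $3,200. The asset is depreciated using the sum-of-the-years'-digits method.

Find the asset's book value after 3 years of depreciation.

Depreciable base = $37,668 − $3,200 = $34,468.
Sum of the years' digits = 7+6+5+4+3+2+1 = 28.
Year 1: $34,468 × 7/28 = $8,617. Book value $29,051.
Year 2: $34,468 × 6/28 = $7,386. Book value $21,665.
Year 3: $34,468 × 5/28 = $6,155. Book value $15,510.

$15,510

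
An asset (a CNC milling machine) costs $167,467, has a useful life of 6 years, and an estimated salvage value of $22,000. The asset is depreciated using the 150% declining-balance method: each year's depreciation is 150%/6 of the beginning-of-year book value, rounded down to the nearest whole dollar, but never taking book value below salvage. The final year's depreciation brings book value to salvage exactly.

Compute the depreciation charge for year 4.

$17,662

Depreciable base = $167,467 − $22,000 = $145,467.
Year 1: ⌊$167,467 × 150%/6⌋ = $41,866. Book value $125,601.
Year 2: ⌊$125,601 × 150%/6⌋ = $31,400. Book value $94,201.
Year 3: ⌊$94,201 × 150%/6⌋ = $23,550. Book value $70,651.
Year 4: ⌊$70,651 × 150%/6⌋ = $17,662. Book value $52,989.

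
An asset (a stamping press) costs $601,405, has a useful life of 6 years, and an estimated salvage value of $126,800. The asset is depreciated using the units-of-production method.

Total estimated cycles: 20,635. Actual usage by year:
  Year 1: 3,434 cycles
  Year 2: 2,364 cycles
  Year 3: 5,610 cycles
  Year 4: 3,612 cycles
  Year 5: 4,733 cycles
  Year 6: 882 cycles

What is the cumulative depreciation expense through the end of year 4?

Depreciable base = $601,405 − $126,800 = $474,605.
Rate = $474,605 / 20,635 cycles = $23 per cycle.
Year 1: 3,434 × $23 = $78,982. Book value $522,423.
Year 2: 2,364 × $23 = $54,372. Book value $468,051.
Year 3: 5,610 × $23 = $129,030. Book value $339,021.
Year 4: 3,612 × $23 = $83,076. Book value $255,945.
Accumulated through year 4 = $601,405 − $255,945 = $345,460.

$345,460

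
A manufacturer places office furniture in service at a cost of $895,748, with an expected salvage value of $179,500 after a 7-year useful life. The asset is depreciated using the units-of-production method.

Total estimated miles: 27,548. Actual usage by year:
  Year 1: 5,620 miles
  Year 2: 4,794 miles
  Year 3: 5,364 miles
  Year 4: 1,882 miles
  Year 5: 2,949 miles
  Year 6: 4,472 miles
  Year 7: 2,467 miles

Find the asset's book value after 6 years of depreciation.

$243,642

Depreciable base = $895,748 − $179,500 = $716,248.
Rate = $716,248 / 27,548 miles = $26 per mile.
Year 1: 5,620 × $26 = $146,120. Book value $749,628.
Year 2: 4,794 × $26 = $124,644. Book value $624,984.
Year 3: 5,364 × $26 = $139,464. Book value $485,520.
Year 4: 1,882 × $26 = $48,932. Book value $436,588.
Year 5: 2,949 × $26 = $76,674. Book value $359,914.
Year 6: 4,472 × $26 = $116,272. Book value $243,642.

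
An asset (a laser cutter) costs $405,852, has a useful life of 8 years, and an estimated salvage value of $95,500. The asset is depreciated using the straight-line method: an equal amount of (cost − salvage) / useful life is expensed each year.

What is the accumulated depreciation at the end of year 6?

$232,764

Depreciable base = $405,852 − $95,500 = $310,352.
Annual expense = $310,352 / 8 = $38,794.
End of year 1: book value $367,058.
End of year 2: book value $328,264.
End of year 3: book value $289,470.
End of year 4: book value $250,676.
End of year 5: book value $211,882.
End of year 6: book value $173,088.
Accumulated through year 6 = $405,852 − $173,088 = $232,764.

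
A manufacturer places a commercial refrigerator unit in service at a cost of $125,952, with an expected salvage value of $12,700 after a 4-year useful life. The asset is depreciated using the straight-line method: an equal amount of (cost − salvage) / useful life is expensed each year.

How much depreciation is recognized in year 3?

$28,313

Depreciable base = $125,952 − $12,700 = $113,252.
Annual expense = $113,252 / 4 = $28,313.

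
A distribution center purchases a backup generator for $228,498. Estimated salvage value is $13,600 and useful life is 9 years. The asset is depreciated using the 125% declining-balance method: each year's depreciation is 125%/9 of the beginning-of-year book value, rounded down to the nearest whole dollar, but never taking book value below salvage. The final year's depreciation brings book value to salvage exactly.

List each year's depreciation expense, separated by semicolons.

Depreciable base = $228,498 − $13,600 = $214,898.
Year 1: ⌊$228,498 × 125%/9⌋ = $31,735. Book value $196,763.
Year 2: ⌊$196,763 × 125%/9⌋ = $27,328. Book value $169,435.
Year 3: ⌊$169,435 × 125%/9⌋ = $23,532. Book value $145,903.
Year 4: ⌊$145,903 × 125%/9⌋ = $20,264. Book value $125,639.
Year 5: ⌊$125,639 × 125%/9⌋ = $17,449. Book value $108,190.
Year 6: ⌊$108,190 × 125%/9⌋ = $15,026. Book value $93,164.
Year 7: ⌊$93,164 × 125%/9⌋ = $12,939. Book value $80,225.
Year 8: ⌊$80,225 × 125%/9⌋ = $11,142. Book value $69,083.
Year 9 (final): $69,083 − $13,600 = $55,483. Book value $13,600.

$31,735; $27,328; $23,532; $20,264; $17,449; $15,026; $12,939; $11,142; $55,483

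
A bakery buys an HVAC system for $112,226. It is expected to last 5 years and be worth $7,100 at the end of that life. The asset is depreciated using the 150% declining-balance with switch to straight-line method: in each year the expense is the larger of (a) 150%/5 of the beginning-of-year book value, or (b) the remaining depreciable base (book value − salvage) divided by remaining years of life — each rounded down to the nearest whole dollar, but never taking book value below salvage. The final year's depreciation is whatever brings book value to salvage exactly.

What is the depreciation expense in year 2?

Depreciable base = $112,226 − $7,100 = $105,126.
Year 1: DB = ⌊$112,226 × 150%/5⌋ = $33,667; SL = ⌊$105,126/5⌋ = $21,025 → take DB $33,667. Book value $78,559.
Year 2: DB = ⌊$78,559 × 150%/5⌋ = $23,567; SL = ⌊$71,459/4⌋ = $17,864 → take DB $23,567. Book value $54,992.

$23,567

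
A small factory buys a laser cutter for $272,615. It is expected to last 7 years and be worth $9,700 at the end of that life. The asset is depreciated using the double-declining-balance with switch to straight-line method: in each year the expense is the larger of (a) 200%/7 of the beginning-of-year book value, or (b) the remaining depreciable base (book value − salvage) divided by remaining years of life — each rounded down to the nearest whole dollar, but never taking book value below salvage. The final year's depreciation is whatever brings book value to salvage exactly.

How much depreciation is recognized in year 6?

Depreciable base = $272,615 − $9,700 = $262,915.
Year 1: DB = ⌊$272,615 × 200%/7⌋ = $77,890; SL = ⌊$262,915/7⌋ = $37,559 → take DB $77,890. Book value $194,725.
Year 2: DB = ⌊$194,725 × 200%/7⌋ = $55,635; SL = ⌊$185,025/6⌋ = $30,837 → take DB $55,635. Book value $139,090.
Year 3: DB = ⌊$139,090 × 200%/7⌋ = $39,740; SL = ⌊$129,390/5⌋ = $25,878 → take DB $39,740. Book value $99,350.
Year 4: DB = ⌊$99,350 × 200%/7⌋ = $28,385; SL = ⌊$89,650/4⌋ = $22,412 → take DB $28,385. Book value $70,965.
Year 5: DB = ⌊$70,965 × 200%/7⌋ = $20,275; SL = ⌊$61,265/3⌋ = $20,421 → take SL $20,421. Book value $50,544.
Year 6: DB = ⌊$50,544 × 200%/7⌋ = $14,441; SL = ⌊$40,844/2⌋ = $20,422 → take SL $20,422. Book value $30,122.

$20,422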